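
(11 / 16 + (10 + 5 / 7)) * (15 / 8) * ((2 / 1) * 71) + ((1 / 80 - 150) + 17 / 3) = 19430239 / 6720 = 2891.40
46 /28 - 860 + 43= -11415 /14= -815.36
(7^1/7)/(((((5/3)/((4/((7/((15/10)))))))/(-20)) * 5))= -72/35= -2.06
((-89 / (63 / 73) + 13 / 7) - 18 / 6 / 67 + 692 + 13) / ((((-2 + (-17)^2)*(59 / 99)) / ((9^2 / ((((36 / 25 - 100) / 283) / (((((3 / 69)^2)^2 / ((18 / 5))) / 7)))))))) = -202817291625 / 1742345017817488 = -0.00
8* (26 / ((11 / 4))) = 832 / 11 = 75.64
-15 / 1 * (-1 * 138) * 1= 2070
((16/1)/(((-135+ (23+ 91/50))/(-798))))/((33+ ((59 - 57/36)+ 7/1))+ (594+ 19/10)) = 0.17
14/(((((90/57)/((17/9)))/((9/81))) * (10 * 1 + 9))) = 119/1215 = 0.10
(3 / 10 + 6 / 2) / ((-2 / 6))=-99 / 10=-9.90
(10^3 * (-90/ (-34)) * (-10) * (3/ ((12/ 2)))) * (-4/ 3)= 300000/ 17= 17647.06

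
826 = 826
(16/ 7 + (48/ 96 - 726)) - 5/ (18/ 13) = -45790/ 63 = -726.83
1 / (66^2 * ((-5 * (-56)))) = 0.00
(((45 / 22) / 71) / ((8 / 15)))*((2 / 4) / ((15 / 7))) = 315 / 24992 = 0.01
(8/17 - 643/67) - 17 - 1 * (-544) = 517.87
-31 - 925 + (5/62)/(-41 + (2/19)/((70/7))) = -230805643/241428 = -956.00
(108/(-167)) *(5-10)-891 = -148257/167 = -887.77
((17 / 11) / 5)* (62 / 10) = 527 / 275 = 1.92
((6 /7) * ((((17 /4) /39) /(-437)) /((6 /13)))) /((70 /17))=-289 /2569560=-0.00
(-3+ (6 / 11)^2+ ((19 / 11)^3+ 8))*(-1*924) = -1168440 / 121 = -9656.53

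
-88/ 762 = -0.12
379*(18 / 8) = 3411 / 4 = 852.75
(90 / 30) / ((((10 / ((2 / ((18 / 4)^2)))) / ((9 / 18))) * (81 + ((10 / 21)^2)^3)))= 6353046 / 34740279005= 0.00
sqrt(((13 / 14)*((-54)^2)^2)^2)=7895694.86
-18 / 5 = -3.60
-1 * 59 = -59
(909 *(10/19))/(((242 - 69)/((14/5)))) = 25452/3287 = 7.74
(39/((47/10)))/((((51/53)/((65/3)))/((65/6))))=14555125/7191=2024.08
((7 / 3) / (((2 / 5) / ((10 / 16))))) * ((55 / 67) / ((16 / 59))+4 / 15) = 1853705 / 154368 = 12.01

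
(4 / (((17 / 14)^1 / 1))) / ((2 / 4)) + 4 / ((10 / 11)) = 934 / 85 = 10.99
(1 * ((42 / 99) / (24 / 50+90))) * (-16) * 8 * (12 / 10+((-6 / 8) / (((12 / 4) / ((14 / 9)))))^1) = -163520 / 335907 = -0.49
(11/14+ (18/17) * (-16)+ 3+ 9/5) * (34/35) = -13513/1225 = -11.03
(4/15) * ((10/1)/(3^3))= 8/81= 0.10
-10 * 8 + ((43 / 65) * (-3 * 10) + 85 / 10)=-2375 / 26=-91.35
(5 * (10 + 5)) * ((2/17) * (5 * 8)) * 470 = 2820000/17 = 165882.35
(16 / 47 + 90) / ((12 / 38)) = 40337 / 141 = 286.08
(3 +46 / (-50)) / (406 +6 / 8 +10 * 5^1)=208 / 45675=0.00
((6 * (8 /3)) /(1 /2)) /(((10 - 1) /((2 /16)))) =0.44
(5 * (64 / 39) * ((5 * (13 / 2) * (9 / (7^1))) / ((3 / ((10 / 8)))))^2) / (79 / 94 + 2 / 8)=4582500 / 2009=2280.99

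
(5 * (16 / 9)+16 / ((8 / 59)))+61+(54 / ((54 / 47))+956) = 10718 / 9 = 1190.89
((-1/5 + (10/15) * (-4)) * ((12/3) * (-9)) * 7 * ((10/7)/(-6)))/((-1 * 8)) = 43/2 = 21.50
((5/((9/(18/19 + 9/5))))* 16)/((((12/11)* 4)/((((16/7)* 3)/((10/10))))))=5104/133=38.38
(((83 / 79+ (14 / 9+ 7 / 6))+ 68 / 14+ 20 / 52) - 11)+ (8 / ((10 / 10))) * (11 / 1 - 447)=-451611089 / 129402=-3489.99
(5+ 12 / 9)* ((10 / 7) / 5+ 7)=323 / 7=46.14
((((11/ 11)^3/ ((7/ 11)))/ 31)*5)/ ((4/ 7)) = 55/ 124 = 0.44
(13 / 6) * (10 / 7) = 65 / 21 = 3.10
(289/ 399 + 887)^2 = 125459056804/ 159201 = 788054.45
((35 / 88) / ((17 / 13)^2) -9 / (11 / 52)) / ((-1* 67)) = 1076101 / 1703944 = 0.63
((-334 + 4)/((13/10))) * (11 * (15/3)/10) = -18150/13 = -1396.15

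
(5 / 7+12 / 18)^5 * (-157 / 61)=-3220250393 / 249130161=-12.93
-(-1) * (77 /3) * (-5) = -385 /3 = -128.33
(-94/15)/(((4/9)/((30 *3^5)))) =-102789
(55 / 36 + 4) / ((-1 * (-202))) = 199 / 7272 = 0.03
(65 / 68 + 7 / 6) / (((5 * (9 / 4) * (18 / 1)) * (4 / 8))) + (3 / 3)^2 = 21088 / 20655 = 1.02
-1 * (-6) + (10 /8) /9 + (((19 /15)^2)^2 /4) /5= 3172973 /506250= 6.27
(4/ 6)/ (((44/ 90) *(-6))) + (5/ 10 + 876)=9639/ 11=876.27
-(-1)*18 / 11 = 18 / 11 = 1.64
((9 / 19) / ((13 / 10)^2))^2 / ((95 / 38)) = 324000 / 10310521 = 0.03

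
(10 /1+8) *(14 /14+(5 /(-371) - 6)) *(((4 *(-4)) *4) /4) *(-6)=-3214080 /371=-8663.29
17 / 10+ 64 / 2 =33.70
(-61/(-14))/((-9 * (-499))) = 0.00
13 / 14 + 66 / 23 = 1223 / 322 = 3.80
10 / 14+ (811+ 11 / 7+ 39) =5966 / 7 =852.29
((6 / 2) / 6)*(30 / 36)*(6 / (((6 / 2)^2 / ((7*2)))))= 35 / 9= 3.89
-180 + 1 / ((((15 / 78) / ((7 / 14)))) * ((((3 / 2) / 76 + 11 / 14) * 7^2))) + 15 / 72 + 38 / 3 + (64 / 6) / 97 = -166.95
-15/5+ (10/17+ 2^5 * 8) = 253.59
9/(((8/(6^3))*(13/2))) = 486/13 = 37.38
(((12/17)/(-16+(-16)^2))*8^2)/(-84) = -4/1785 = -0.00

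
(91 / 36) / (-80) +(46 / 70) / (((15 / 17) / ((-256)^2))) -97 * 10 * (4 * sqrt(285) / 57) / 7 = 4919915407 / 100800 -3880 * sqrt(285) / 399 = 48644.52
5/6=0.83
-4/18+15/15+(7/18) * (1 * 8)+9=116/9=12.89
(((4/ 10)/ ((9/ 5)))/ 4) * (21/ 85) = 7/ 510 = 0.01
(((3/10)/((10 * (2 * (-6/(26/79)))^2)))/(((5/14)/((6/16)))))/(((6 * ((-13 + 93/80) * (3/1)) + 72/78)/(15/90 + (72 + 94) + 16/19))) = -3706339/198706582800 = -0.00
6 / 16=3 / 8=0.38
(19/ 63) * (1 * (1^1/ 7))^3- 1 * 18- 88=-2290535/ 21609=-106.00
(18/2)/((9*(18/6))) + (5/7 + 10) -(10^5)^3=-20999999999999768/21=-999999999999988.95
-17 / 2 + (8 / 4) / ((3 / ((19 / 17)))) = -791 / 102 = -7.75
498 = 498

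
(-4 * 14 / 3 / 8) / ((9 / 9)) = -2.33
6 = 6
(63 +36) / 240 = 33 / 80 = 0.41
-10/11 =-0.91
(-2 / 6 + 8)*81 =621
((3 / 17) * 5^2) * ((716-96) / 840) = 775 / 238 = 3.26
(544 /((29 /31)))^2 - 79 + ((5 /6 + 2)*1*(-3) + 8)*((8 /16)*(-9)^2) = 338063.05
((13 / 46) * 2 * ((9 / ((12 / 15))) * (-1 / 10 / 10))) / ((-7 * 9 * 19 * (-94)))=-13 / 23003680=-0.00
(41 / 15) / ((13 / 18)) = 246 / 65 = 3.78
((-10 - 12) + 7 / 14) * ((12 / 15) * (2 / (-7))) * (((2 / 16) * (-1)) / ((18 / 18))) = -43 / 70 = -0.61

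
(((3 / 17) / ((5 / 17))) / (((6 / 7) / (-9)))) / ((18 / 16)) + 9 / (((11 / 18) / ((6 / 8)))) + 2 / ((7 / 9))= 6173 / 770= 8.02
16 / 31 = 0.52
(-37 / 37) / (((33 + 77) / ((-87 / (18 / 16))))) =116 / 165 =0.70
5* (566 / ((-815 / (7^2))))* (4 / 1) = -110936 / 163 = -680.59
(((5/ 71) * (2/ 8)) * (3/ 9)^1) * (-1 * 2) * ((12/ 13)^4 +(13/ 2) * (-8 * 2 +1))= 9213205/ 8111324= 1.14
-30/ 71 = -0.42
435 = 435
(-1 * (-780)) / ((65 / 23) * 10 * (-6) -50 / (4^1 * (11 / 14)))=-39468 / 9385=-4.21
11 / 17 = 0.65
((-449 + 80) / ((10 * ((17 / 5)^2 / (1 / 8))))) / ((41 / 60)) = -675 / 1156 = -0.58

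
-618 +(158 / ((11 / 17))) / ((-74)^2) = -617.96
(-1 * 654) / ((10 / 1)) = -327 / 5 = -65.40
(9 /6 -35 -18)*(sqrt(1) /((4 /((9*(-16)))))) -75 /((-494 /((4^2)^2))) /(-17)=7775346 /4199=1851.71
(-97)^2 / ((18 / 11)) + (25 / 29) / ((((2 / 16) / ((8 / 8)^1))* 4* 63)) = 21010397 / 3654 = 5749.97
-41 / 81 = -0.51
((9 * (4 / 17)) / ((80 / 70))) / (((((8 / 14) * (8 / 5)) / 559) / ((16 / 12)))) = 410865 / 272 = 1510.53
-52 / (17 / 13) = -676 / 17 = -39.76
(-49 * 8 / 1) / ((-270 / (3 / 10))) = 98 / 225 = 0.44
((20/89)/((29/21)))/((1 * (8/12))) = 630/2581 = 0.24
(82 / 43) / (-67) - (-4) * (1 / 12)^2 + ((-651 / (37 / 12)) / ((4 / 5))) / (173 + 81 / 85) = -43062857861 / 28370578356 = -1.52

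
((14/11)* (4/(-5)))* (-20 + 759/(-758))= 445732/20845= 21.38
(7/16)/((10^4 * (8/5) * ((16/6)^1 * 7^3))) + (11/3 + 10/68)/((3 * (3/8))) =156147713377/46061568000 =3.39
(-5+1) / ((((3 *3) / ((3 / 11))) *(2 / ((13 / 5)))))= -26 / 165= -0.16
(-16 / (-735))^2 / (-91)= -256 / 49160475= -0.00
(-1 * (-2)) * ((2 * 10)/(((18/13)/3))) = 260/3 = 86.67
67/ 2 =33.50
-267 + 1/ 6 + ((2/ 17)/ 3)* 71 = -26933/ 102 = -264.05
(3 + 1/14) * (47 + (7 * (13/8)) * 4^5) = 502885/14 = 35920.36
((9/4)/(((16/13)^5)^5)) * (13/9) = 91733330193268616658399616009/5070602400912917605986812821504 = 0.02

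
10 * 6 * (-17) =-1020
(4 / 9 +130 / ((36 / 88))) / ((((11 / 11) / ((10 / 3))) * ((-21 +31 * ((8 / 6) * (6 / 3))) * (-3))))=-5728 / 999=-5.73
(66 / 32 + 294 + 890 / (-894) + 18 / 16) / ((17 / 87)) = 61432585 / 40528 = 1515.81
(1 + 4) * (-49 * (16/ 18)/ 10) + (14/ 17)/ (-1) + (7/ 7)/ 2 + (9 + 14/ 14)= -3703/ 306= -12.10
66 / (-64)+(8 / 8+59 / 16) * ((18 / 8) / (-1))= -741 / 64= -11.58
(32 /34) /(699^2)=16 /8306217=0.00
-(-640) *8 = 5120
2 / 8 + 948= 3793 / 4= 948.25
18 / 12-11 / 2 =-4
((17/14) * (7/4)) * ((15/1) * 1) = 255/8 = 31.88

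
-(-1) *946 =946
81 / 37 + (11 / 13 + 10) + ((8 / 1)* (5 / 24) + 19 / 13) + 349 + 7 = 537032 / 1443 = 372.16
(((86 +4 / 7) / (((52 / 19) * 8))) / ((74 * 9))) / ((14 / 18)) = 0.01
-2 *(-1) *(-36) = -72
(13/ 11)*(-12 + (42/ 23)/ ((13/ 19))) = -2790/ 253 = -11.03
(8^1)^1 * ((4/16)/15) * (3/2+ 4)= 11/15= 0.73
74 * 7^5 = 1243718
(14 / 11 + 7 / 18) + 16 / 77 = 2591 / 1386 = 1.87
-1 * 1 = -1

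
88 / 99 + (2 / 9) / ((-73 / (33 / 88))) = 2333 / 2628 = 0.89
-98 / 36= -49 / 18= -2.72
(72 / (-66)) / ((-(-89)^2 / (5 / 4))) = 15 / 87131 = 0.00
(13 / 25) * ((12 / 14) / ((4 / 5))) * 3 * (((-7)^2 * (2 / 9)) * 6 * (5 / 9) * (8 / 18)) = 728 / 27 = 26.96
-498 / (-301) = 498 / 301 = 1.65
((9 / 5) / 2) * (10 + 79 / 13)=1881 / 130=14.47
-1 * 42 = -42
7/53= 0.13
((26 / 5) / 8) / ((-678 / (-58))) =0.06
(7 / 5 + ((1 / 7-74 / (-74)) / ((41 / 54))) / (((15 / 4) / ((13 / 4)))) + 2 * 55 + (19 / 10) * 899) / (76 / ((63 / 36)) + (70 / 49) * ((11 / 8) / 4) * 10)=20902836 / 554935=37.67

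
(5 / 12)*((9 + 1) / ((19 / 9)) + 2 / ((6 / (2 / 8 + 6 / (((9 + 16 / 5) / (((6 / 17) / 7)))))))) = 39956605 / 19860624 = 2.01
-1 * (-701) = 701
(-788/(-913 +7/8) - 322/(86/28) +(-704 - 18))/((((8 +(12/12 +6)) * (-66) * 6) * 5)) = 4799379/172574050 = 0.03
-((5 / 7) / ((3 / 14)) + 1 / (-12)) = -13 / 4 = -3.25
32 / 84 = 8 / 21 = 0.38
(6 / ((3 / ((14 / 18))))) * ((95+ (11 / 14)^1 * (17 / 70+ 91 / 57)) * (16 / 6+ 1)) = 59261719 / 107730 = 550.09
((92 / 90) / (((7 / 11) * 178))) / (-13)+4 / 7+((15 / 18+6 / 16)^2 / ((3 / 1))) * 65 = 2253596519 / 69975360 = 32.21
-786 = -786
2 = 2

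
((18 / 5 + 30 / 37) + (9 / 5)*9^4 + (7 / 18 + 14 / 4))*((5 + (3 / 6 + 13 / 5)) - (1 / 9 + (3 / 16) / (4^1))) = 28129695733 / 299700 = 93859.51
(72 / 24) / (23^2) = 3 / 529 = 0.01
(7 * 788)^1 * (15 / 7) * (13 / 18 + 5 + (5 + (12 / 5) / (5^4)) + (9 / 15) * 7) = 330798854 / 1875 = 176426.06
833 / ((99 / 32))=26656 / 99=269.25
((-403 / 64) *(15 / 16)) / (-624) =155 / 16384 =0.01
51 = 51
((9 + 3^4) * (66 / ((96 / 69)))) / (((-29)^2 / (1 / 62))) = 34155 / 417136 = 0.08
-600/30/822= -10/411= -0.02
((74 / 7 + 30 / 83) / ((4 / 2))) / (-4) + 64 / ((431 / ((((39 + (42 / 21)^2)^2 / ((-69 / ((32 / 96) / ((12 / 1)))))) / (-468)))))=-24859945522 / 18194112027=-1.37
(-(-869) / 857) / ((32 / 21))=18249 / 27424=0.67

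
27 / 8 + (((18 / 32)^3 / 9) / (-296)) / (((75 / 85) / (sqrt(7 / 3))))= 3.37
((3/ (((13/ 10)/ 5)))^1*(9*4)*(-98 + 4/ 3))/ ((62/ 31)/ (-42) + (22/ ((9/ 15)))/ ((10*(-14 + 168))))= 21924000/ 13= 1686461.54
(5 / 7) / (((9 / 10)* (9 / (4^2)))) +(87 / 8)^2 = 4342823 / 36288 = 119.68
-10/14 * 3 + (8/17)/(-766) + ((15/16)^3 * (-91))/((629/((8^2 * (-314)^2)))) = -20296096813381/26981584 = -752220.36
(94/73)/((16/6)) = 141/292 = 0.48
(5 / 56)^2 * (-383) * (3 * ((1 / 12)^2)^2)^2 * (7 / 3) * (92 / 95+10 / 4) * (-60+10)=31549625 / 1220001398784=0.00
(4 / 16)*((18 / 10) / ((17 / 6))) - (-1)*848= 848.16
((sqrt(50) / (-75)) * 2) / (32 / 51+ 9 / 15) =-0.15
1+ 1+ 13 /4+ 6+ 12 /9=151 /12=12.58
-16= -16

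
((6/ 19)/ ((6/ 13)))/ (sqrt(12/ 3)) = 13/ 38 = 0.34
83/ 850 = 0.10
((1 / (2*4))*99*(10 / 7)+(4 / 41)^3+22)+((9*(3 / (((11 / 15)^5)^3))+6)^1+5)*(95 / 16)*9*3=7344496795222405907720375811 / 16122406780720580623976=455545.93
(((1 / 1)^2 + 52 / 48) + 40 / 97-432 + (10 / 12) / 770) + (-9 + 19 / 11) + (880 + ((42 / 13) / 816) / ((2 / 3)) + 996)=38010616921 / 26410384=1439.23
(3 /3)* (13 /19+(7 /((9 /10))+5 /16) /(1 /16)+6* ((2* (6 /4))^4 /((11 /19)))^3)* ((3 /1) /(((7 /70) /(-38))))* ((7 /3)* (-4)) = 2094376163995360 /11979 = 174837312296.13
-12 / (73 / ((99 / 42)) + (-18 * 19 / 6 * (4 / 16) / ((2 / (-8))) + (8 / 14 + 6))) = -2772 / 21839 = -0.13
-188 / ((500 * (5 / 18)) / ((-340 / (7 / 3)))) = 172584 / 875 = 197.24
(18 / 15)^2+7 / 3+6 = 733 / 75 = 9.77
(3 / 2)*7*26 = 273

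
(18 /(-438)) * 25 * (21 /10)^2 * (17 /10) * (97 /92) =-2181627 /268640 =-8.12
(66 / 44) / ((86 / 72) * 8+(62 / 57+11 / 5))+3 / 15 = 34787 / 109810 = 0.32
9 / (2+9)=9 / 11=0.82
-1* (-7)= 7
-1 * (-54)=54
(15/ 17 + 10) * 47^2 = 408665/ 17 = 24039.12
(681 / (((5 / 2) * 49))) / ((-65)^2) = 1362 / 1035125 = 0.00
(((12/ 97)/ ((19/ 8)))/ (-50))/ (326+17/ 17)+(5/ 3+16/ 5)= 73323707/ 15066525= 4.87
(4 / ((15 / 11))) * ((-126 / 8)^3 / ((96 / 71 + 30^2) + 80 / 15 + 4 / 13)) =-12.64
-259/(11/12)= -3108/11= -282.55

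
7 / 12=0.58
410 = 410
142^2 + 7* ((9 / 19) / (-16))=6129793 / 304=20163.79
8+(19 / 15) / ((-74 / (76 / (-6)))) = 13681 / 1665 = 8.22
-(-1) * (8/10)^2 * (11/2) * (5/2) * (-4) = -176/5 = -35.20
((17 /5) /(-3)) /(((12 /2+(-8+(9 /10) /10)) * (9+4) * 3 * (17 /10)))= 200 /22347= 0.01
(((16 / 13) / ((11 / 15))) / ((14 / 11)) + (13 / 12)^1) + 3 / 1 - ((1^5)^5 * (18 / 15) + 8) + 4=1103 / 5460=0.20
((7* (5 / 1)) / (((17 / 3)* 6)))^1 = 35 / 34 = 1.03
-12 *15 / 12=-15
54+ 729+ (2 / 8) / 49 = 153469 / 196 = 783.01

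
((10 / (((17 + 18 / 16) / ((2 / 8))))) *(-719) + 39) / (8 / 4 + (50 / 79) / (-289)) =-39840095 / 1322748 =-30.12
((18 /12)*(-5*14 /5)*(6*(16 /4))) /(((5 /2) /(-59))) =11894.40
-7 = -7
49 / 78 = 0.63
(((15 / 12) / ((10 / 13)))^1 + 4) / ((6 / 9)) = 135 / 16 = 8.44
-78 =-78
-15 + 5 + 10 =0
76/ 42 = 38/ 21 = 1.81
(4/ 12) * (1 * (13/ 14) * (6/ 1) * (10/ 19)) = 130/ 133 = 0.98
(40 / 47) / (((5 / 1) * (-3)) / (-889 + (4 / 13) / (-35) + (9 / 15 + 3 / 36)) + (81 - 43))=97005140 / 4333204151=0.02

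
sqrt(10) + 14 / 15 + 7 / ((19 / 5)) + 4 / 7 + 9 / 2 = sqrt(10) + 31309 / 3990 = 11.01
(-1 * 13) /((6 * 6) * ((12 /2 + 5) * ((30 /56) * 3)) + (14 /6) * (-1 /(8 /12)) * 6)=-91 /4308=-0.02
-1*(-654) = 654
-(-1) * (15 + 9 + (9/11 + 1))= 284/11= 25.82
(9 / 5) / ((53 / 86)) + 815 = 216749 / 265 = 817.92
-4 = -4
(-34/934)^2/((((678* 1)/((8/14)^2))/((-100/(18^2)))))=-57800/293436786699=-0.00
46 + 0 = 46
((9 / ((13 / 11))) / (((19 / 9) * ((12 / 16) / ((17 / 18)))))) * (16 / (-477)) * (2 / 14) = -0.02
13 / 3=4.33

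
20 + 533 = 553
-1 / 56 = -0.02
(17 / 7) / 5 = 17 / 35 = 0.49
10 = 10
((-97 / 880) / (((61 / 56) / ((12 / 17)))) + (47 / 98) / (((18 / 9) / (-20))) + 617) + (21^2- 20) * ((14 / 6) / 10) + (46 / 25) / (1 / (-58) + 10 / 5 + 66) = 234846591948719 / 330586837350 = 710.39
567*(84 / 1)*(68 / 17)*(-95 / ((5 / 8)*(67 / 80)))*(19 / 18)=-2445327360 / 67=-36497423.28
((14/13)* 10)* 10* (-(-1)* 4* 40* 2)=448000/13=34461.54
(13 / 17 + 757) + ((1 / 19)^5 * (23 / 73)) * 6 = 757.76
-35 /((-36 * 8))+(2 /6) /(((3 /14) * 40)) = 0.16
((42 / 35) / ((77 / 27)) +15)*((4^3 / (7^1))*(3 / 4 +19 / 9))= 3261392 / 8085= 403.39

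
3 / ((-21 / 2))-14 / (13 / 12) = -1202 / 91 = -13.21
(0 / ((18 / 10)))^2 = 0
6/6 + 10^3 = 1001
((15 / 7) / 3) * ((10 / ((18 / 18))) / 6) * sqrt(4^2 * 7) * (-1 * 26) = -2600 * sqrt(7) / 21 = -327.57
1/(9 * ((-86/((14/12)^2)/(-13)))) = 637/27864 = 0.02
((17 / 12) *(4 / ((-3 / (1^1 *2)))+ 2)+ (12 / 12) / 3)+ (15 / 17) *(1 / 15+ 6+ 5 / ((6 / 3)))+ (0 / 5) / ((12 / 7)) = 6.95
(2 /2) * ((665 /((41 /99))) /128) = 65835 /5248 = 12.54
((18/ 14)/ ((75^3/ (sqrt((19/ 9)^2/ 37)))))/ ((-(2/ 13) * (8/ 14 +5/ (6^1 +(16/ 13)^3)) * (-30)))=2133833 * sqrt(37)/ 68372340468750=0.00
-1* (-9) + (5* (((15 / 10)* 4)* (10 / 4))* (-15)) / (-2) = 1143 / 2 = 571.50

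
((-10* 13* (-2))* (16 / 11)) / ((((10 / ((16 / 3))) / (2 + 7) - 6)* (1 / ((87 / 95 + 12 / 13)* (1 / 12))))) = -290688 / 29051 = -10.01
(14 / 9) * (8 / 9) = 112 / 81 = 1.38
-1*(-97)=97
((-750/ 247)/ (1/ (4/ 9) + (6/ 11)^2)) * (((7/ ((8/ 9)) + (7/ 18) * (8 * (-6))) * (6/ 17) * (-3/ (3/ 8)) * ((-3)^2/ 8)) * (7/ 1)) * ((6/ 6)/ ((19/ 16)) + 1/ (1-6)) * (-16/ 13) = 32116207200/ 142089961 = 226.03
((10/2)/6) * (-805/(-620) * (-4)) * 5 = -4025/186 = -21.64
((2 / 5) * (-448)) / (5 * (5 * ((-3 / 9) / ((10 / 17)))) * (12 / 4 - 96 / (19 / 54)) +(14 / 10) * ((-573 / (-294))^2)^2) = -224319936512 / 4810565359659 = -0.05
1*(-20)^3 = -8000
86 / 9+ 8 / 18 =10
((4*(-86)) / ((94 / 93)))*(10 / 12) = -283.62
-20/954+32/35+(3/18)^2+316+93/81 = 63721993/200340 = 318.07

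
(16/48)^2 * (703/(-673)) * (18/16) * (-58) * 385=7848995/2692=2915.67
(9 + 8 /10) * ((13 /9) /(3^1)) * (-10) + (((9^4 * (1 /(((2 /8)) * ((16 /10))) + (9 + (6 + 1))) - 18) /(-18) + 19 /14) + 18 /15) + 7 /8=-51302183 /7560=-6786.00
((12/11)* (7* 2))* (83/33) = 4648/121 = 38.41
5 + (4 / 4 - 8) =-2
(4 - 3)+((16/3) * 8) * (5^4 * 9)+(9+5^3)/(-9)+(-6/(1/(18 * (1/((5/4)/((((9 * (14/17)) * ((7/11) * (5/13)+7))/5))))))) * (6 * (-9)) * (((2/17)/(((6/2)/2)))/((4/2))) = 2249799715973/9298575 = 241951.02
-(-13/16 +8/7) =-37/112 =-0.33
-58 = -58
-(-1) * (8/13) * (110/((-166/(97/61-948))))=25401640/65819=385.93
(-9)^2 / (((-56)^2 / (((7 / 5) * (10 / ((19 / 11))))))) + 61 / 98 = 0.83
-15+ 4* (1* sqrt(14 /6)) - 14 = -29+ 4* sqrt(21) /3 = -22.89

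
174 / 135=58 / 45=1.29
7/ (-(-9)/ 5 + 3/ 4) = 140/ 51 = 2.75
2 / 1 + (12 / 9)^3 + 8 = 334 / 27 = 12.37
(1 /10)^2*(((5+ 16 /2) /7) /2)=13 /1400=0.01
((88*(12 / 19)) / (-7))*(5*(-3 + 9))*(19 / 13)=-31680 / 91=-348.13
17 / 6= 2.83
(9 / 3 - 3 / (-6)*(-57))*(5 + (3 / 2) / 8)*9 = -1190.53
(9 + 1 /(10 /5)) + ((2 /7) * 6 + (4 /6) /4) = 239 /21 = 11.38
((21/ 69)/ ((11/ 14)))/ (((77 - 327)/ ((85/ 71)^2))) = -14161/ 6376865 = -0.00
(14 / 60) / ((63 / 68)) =34 / 135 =0.25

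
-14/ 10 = -7/ 5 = -1.40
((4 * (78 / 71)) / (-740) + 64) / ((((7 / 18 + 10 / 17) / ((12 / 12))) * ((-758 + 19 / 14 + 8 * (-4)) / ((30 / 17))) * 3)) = -423643248 / 8672407393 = -0.05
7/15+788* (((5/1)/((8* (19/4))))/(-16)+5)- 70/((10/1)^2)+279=9604013/2280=4212.29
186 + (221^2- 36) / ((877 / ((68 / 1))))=3481862 / 877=3970.20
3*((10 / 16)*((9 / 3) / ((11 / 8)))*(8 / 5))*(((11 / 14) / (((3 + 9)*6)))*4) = 2 / 7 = 0.29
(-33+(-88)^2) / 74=7711 / 74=104.20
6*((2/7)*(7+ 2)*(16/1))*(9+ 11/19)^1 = 2364.63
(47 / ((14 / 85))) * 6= 11985 / 7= 1712.14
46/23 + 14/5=24/5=4.80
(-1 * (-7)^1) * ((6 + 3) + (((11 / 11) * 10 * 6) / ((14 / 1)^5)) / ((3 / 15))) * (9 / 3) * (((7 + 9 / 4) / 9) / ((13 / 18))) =134329869 / 499408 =268.98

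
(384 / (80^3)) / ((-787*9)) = -1 / 9444000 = -0.00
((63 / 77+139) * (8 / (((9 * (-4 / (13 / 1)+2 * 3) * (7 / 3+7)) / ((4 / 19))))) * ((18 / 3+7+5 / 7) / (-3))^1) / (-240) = 159952 / 17051265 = 0.01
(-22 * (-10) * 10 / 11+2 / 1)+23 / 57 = 11537 / 57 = 202.40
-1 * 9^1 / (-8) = 9 / 8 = 1.12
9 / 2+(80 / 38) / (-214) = 18257 / 4066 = 4.49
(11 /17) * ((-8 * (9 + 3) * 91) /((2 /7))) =-336336 /17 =-19784.47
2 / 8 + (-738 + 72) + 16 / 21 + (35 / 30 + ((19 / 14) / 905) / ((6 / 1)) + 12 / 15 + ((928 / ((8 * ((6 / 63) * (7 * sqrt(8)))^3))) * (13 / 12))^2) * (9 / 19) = -1177641631711 / 2366472192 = -497.64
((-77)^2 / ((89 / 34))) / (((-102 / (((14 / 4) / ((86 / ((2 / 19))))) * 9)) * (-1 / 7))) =871563 / 145426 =5.99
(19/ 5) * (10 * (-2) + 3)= -323/ 5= -64.60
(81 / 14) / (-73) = -81 / 1022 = -0.08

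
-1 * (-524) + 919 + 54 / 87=41865 / 29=1443.62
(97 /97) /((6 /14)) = 7 /3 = 2.33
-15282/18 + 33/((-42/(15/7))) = -850.68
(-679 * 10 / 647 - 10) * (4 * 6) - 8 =-323416 / 647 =-499.87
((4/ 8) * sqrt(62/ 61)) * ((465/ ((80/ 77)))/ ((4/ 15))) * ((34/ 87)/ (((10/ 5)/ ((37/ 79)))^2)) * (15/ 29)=12499346475 * sqrt(3782)/ 81963402496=9.38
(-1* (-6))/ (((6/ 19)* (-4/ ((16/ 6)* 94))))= -3572/ 3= -1190.67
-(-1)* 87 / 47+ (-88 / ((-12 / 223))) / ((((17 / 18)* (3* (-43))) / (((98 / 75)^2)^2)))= -40524050185699 / 1087076953125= -37.28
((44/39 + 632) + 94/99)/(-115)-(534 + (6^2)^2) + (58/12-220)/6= -369297109/197340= -1871.37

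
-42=-42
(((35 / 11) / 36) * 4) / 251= 35 / 24849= 0.00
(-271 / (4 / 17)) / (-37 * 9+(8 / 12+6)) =13821 / 3916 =3.53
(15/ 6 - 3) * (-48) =24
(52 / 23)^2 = 2704 / 529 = 5.11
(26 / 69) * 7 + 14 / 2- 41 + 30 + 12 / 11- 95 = -72311 / 759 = -95.27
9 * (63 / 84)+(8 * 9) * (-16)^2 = 73755 / 4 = 18438.75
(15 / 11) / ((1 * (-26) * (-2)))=0.03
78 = 78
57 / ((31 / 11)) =627 / 31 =20.23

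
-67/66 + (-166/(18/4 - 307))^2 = -1568081/2196150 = -0.71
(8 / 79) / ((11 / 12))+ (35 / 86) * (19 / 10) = 132089 / 149468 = 0.88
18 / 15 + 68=346 / 5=69.20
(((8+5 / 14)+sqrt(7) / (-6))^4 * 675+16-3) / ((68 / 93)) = 2989991004661 / 653072-4200882075 * sqrt(7) / 11662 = 3625296.45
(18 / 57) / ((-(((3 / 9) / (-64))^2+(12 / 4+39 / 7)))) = -1548288 / 42025093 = -0.04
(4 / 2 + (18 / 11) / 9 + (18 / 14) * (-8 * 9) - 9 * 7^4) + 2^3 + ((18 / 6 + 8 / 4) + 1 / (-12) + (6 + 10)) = -20023517 / 924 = -21670.47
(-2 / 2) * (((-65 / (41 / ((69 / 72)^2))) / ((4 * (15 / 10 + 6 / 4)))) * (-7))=-240695 / 283392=-0.85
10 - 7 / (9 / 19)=-43 / 9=-4.78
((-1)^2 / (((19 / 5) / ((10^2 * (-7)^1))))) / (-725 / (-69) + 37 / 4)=-138000 / 14801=-9.32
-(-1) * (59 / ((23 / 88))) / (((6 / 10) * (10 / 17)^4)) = 54205129 / 17250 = 3142.33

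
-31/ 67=-0.46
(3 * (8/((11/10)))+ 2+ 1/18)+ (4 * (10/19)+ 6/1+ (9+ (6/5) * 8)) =951391/18810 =50.58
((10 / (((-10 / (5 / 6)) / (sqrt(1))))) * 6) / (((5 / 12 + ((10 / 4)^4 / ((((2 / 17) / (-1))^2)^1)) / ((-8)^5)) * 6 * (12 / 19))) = -4980736 / 1247739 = -3.99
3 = 3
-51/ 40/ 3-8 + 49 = 1623/ 40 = 40.58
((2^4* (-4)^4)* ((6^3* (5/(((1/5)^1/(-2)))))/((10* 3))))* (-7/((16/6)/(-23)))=-89026560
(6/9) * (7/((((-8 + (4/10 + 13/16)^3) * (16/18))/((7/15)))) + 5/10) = -27613/454761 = -0.06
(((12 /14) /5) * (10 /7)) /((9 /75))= 100 /49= 2.04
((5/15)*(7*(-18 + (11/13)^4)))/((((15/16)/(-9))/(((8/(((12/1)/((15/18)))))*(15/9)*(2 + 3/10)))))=643300616/771147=834.21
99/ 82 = 1.21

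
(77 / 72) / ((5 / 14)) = 539 / 180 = 2.99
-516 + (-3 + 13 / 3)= -1544 / 3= -514.67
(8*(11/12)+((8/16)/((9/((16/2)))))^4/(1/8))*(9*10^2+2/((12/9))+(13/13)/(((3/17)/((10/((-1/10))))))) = 50387729/19683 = 2559.96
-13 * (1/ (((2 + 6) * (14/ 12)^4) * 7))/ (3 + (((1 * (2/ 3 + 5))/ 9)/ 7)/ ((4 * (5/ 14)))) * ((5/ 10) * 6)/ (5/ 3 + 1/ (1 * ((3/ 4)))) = -568620/ 13899389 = -0.04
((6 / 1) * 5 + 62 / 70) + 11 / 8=9033 / 280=32.26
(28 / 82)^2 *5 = 980 / 1681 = 0.58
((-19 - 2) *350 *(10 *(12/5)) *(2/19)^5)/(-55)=1128960/27237089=0.04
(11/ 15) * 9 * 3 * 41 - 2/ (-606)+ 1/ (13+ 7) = 4919831/ 6060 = 811.85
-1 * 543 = -543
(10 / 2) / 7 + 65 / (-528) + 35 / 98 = 3505 / 3696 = 0.95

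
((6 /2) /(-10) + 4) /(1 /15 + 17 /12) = 222 /89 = 2.49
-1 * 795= -795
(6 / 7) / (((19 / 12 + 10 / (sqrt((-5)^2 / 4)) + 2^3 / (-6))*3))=8 / 119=0.07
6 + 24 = 30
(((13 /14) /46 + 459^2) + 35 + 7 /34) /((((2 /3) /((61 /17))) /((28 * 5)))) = 2110832937345 /13294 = 158780873.88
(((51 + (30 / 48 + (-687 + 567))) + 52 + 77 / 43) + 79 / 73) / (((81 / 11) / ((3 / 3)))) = -3729715 / 2034072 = -1.83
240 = 240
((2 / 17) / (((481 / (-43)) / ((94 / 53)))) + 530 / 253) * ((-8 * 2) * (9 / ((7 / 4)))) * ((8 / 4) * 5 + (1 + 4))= -280981042560 / 109645393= -2562.63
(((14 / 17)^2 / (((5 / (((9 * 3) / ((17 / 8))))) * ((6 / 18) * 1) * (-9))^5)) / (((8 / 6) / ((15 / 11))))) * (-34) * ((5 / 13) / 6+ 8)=10524017000448 / 126899719375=82.93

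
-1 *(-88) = 88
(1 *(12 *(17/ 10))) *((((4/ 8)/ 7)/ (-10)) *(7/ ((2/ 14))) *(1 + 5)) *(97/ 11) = -377.77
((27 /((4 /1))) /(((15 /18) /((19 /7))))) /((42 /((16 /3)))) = 684 /245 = 2.79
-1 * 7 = -7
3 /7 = 0.43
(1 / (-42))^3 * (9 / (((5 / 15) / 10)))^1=-5 / 1372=-0.00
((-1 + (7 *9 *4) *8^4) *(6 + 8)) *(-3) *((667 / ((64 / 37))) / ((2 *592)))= -14457899337 / 1024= -14119042.32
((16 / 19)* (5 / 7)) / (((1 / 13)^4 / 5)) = 11424400 / 133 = 85897.74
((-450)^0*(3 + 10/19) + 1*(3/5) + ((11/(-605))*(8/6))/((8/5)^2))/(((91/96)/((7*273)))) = 8673042/1045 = 8299.56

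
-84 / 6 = -14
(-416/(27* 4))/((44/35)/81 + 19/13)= -141960/54437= -2.61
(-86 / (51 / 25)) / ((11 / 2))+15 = 4115 / 561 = 7.34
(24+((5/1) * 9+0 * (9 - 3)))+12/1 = 81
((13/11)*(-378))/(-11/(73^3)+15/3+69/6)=-294096852/10862533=-27.07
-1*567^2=-321489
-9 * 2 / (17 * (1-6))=18 / 85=0.21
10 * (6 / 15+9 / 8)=61 / 4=15.25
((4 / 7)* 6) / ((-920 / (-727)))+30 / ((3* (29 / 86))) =755549 / 23345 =32.36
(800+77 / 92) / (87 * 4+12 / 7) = 171913 / 75072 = 2.29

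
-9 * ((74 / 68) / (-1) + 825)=-252117 / 34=-7415.21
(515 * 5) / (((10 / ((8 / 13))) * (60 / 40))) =4120 / 39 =105.64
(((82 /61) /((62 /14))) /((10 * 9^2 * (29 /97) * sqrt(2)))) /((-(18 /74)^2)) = -38111591 * sqrt(2) /3597986790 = -0.01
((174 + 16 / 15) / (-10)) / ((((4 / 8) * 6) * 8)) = -1313 / 1800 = -0.73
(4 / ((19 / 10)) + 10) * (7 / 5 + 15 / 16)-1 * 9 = 2933 / 152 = 19.30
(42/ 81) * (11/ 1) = 154/ 27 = 5.70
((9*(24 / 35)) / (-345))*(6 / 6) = -72 / 4025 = -0.02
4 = 4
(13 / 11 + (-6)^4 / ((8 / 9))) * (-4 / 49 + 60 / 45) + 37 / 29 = 1827.73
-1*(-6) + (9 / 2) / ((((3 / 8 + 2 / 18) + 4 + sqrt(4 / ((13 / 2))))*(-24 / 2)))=3888*sqrt(26) / 1314805 + 7775457 / 1314805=5.93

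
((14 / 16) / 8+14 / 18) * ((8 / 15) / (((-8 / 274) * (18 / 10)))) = -70007 / 7776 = -9.00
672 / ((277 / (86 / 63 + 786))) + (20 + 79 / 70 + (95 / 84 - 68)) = 72301491 / 38780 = 1864.40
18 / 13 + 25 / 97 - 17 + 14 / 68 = -649617 / 42874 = -15.15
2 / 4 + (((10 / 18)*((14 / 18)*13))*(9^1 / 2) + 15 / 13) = 3151 / 117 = 26.93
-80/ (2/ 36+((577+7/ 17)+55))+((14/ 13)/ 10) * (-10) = -605546/ 503191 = -1.20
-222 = -222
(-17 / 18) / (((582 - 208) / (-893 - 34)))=103 / 44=2.34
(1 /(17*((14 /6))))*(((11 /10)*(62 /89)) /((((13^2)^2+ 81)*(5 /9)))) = 9207 /7583685550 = 0.00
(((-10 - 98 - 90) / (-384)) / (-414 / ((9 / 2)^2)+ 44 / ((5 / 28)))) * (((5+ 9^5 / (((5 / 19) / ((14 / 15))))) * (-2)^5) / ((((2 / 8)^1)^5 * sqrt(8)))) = -24880535856 * sqrt(2) / 6355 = -5536804.29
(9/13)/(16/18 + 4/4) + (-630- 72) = -155061/221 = -701.63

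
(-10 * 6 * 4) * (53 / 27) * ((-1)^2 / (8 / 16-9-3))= 8480 / 207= 40.97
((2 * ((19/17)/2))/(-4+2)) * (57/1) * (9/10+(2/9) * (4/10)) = -31.50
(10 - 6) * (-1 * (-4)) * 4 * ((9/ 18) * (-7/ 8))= -28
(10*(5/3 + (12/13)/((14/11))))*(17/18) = 55505/2457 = 22.59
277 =277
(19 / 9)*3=19 / 3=6.33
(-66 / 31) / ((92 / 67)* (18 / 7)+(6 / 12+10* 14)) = -0.01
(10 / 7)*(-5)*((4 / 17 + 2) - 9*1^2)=5750 / 119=48.32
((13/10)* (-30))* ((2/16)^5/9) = -13/98304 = -0.00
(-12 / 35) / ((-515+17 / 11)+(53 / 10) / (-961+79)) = 33264 / 49815943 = 0.00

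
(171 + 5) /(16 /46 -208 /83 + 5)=61.93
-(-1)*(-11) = -11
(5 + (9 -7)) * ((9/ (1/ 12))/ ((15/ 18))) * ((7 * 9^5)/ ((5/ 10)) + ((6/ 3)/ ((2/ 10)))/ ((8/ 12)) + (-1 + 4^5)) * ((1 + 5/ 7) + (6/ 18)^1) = 7687900512/ 5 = 1537580102.40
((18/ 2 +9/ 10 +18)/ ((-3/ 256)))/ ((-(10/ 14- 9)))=-41664/ 145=-287.34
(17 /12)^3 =4913 /1728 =2.84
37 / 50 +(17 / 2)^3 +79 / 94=615.71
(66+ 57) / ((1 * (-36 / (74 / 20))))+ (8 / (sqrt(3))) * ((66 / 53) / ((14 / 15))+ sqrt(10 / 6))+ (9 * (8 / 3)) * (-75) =-217517 / 120+ 8 * sqrt(5) / 3+ 1320 * sqrt(3) / 371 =-1800.52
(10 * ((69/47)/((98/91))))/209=4485/68761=0.07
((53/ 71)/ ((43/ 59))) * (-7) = -21889/ 3053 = -7.17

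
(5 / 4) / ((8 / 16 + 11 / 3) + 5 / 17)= 51 / 182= 0.28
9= 9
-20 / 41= -0.49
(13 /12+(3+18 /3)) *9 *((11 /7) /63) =1331 /588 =2.26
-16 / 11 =-1.45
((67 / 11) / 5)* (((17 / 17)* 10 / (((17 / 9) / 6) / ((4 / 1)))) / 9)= 3216 / 187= 17.20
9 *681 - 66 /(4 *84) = 343213 /56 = 6128.80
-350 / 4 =-175 / 2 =-87.50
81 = 81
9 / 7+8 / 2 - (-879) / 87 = 3124 / 203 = 15.39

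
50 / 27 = 1.85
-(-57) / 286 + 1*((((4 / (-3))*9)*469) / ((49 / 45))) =-10347081 / 2002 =-5168.37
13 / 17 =0.76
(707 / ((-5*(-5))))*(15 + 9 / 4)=48783 / 100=487.83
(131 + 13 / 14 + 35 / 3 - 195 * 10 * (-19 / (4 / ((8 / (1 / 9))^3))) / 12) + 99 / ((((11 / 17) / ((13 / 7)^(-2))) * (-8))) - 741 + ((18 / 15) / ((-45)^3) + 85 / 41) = 16978074609062728327 / 58931145000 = 288100199.12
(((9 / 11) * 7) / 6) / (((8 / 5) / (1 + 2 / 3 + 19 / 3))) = 105 / 22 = 4.77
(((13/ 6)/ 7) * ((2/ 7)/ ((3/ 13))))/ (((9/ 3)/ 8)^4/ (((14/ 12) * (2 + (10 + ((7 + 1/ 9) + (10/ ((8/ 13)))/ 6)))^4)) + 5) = 1029417257828089/ 13431154363671303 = 0.08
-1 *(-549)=549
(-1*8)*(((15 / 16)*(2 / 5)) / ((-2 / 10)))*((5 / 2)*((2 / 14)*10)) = 375 / 7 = 53.57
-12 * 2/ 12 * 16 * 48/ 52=-384/ 13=-29.54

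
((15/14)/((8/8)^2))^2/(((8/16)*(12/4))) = 75/98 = 0.77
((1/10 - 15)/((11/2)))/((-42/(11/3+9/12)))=7897/27720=0.28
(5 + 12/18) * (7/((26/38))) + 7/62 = 140455/2418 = 58.09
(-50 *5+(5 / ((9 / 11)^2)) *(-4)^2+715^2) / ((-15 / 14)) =-115916234 / 243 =-477021.54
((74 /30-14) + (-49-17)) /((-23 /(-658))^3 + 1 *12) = -331327432856 /51280438665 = -6.46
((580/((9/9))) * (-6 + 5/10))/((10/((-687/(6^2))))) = 6087.58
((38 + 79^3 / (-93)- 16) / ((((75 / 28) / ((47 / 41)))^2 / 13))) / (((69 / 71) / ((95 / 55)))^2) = -20116588431798708304 / 506590149223125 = -39709.79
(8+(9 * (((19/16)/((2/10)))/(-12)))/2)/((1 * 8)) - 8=-7.28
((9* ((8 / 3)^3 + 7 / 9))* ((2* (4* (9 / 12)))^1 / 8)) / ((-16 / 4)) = -33.31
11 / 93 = 0.12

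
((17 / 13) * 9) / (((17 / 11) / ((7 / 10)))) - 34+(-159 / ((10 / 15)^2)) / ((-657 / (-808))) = -4447411 / 9490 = -468.64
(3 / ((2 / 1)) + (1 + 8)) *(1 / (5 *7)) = 3 / 10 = 0.30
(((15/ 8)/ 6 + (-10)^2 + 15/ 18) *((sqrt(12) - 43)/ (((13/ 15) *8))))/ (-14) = 1043825/ 23296 - 24275 *sqrt(3)/ 11648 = 41.20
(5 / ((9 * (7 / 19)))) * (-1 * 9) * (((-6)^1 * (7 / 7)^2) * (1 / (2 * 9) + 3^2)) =15485 / 21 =737.38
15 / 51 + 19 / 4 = 343 / 68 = 5.04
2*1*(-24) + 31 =-17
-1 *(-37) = 37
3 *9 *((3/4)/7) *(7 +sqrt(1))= 162/7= 23.14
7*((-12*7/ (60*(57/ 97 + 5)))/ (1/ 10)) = -4753/ 271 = -17.54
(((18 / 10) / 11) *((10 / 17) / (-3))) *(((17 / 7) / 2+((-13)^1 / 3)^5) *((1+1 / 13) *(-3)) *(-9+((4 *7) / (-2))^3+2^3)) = 3168322310 / 7293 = 434433.33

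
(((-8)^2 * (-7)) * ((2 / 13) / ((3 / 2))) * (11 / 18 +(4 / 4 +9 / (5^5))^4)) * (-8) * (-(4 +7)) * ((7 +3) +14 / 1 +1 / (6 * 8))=-15827260196291581546432 / 100421905517578125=-157607.65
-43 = -43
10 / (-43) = -10 / 43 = -0.23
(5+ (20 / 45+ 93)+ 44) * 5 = 6410 / 9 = 712.22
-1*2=-2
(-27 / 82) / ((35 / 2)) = -27 / 1435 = -0.02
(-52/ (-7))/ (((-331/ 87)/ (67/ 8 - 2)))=-57681/ 4634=-12.45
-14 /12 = -7 /6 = -1.17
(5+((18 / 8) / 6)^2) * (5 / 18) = 1645 / 1152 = 1.43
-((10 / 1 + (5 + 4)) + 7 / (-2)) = -31 / 2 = -15.50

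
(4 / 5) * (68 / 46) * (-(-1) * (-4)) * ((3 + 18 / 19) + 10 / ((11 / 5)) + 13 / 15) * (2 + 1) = -15962048 / 120175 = -132.82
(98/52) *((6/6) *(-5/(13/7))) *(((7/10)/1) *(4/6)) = -2401/1014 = -2.37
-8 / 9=-0.89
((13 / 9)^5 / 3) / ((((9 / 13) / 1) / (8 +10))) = 9653618 / 177147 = 54.49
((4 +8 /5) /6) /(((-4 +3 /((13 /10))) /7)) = -637 /165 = -3.86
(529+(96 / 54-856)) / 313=-2927 / 2817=-1.04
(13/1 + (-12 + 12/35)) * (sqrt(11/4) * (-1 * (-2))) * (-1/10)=-47 * sqrt(11)/350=-0.45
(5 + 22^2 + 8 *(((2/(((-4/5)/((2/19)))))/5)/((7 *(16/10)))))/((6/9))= 97548/133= 733.44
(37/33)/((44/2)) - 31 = -22469/726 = -30.95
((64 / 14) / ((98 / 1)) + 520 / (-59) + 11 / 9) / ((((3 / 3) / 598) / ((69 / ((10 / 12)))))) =-37799760596 / 101185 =-373570.79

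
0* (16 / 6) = 0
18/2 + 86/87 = 869/87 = 9.99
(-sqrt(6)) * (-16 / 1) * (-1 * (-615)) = 9840 * sqrt(6) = 24102.98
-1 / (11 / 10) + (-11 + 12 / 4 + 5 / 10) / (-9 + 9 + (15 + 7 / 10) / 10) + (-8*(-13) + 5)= 178423 / 1727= 103.31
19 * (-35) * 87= -57855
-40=-40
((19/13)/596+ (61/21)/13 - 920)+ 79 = -136800673/162708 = -840.77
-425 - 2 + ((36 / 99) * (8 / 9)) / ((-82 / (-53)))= -1732345 / 4059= -426.79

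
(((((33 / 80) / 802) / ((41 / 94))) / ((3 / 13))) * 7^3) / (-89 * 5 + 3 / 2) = -2305303 / 583326680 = -0.00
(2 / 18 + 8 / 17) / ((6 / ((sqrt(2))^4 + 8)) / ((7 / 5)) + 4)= 1246 / 9333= 0.13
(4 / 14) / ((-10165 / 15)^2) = 18 / 28931623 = 0.00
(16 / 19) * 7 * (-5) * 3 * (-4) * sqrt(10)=6720 * sqrt(10) / 19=1118.45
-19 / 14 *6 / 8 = -57 / 56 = -1.02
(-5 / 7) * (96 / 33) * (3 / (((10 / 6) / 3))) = -864 / 77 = -11.22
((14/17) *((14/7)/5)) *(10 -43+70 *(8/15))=364/255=1.43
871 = 871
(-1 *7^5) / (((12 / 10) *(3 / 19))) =-1596665 / 18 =-88703.61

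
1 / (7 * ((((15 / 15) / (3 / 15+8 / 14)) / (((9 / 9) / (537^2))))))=3 / 7850045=0.00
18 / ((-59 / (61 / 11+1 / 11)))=-1116 / 649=-1.72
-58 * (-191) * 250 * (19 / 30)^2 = 9997895 / 9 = 1110877.22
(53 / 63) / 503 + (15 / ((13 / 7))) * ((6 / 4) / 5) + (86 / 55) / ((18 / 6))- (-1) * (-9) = -6.05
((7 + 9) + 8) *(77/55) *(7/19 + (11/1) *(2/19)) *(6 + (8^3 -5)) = 131544/5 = 26308.80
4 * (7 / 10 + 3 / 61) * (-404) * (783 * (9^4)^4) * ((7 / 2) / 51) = -625052164677745978170396 / 5185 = -120550079976421596561.31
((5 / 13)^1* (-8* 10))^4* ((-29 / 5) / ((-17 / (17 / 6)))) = 74240000000 / 85683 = 866449.59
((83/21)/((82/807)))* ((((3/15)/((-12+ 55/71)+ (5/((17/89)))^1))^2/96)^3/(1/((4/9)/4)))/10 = 69035741352934529150023/24664586853145661424882638355824640000000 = 0.00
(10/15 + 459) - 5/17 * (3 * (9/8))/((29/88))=675392/1479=456.65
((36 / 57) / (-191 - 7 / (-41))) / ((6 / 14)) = -287 / 37164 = -0.01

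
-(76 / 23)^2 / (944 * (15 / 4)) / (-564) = 361 / 66011265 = 0.00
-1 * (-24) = 24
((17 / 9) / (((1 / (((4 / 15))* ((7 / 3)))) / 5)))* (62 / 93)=952 / 243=3.92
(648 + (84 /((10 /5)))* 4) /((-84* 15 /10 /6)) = -272 /7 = -38.86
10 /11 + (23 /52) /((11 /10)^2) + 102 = 162451 /1573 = 103.27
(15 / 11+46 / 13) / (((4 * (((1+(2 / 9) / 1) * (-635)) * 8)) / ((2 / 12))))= -2103 / 63926720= -0.00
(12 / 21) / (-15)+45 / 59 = 4489 / 6195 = 0.72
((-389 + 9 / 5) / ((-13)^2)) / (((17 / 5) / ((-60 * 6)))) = 696960 / 2873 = 242.59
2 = 2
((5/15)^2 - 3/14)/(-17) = 13/2142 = 0.01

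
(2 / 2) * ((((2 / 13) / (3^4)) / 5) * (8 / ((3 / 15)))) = 16 / 1053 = 0.02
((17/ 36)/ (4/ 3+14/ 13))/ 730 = 221/ 823440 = 0.00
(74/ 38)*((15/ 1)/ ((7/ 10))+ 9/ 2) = 13431/ 266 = 50.49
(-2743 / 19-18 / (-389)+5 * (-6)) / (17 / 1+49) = -1288415 / 487806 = -2.64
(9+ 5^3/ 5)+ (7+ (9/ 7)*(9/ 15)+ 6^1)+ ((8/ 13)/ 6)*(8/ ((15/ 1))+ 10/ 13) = 2550224/ 53235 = 47.91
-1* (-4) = 4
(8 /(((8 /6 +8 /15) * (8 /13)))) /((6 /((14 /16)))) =65 /64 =1.02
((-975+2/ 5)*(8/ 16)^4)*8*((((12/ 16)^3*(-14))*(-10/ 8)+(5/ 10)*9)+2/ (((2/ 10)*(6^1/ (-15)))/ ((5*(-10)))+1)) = -2709743729/ 400640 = -6763.54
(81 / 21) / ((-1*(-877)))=27 / 6139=0.00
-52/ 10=-26/ 5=-5.20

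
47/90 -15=-1303/90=-14.48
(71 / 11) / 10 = 71 / 110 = 0.65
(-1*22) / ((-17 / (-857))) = -18854 / 17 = -1109.06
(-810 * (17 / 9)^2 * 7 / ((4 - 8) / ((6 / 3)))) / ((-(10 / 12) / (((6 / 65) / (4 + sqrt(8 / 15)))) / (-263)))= 28730646 / 377 - 4788441 * sqrt(30) / 1885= 62294.89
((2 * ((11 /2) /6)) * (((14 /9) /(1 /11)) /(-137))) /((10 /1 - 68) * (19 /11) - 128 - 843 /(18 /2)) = 9317 /13095693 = 0.00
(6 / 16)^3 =27 / 512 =0.05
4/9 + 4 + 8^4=36904/9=4100.44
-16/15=-1.07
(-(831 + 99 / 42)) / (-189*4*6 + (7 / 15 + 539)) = 175005 / 839272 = 0.21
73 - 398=-325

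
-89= -89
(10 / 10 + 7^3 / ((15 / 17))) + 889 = 19181 / 15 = 1278.73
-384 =-384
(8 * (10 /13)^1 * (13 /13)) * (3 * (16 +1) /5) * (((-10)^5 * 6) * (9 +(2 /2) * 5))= -6854400000 /13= -527261538.46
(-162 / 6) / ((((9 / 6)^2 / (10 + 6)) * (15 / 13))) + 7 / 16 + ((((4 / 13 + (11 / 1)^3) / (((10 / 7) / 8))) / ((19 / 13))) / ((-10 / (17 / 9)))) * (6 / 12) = -4922707 / 7600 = -647.72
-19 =-19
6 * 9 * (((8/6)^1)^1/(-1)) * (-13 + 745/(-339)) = 123648/113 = 1094.23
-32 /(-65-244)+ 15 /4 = 4763 /1236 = 3.85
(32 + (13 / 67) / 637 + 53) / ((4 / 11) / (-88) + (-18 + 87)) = 67531552 / 54816251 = 1.23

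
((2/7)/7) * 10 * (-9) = -180/49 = -3.67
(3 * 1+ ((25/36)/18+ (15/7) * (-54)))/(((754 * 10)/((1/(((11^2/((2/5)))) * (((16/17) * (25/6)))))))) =-8688649/689729040000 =-0.00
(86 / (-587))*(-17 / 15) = 1462 / 8805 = 0.17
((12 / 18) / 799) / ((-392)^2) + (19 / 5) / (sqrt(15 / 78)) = 1 / 184166304 + 19 * sqrt(130) / 25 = 8.67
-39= -39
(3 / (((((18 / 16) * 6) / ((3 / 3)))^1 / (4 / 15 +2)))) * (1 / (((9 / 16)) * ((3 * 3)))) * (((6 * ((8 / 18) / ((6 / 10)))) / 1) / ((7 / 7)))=17408 / 19683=0.88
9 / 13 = 0.69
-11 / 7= -1.57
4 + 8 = 12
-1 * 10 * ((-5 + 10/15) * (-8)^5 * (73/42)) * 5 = -777420800/63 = -12340012.70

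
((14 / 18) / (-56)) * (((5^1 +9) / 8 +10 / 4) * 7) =-119 / 288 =-0.41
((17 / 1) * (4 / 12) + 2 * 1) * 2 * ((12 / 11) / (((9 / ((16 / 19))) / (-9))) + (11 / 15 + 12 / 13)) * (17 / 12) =11756197 / 733590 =16.03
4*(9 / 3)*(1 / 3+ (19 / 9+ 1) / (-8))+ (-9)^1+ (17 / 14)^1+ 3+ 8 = 107 / 42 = 2.55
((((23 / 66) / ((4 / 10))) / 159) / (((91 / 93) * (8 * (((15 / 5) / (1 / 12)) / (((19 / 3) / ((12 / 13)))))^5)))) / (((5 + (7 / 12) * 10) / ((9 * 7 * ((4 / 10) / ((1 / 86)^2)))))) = 7171739441416511 / 2368378189507461120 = 0.00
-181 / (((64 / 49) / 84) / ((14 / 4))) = -1303743 / 32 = -40741.97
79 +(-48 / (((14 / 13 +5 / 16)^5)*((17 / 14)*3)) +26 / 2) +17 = 3648427017487965 / 34271896307633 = 106.46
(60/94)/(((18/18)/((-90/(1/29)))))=-78300/47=-1665.96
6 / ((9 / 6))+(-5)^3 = -121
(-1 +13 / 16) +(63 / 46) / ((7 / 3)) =147 / 368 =0.40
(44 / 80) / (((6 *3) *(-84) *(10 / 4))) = -11 / 75600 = -0.00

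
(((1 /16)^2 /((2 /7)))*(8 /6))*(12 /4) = 7 /128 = 0.05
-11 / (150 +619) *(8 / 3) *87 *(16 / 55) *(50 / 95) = -7424 / 14611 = -0.51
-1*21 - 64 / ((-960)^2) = -302401 / 14400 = -21.00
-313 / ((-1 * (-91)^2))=313 / 8281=0.04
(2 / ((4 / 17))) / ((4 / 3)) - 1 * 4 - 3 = -5 / 8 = -0.62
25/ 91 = 0.27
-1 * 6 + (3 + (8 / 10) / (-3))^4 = 2522011 / 50625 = 49.82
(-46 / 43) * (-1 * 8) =368 / 43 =8.56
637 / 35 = 91 / 5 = 18.20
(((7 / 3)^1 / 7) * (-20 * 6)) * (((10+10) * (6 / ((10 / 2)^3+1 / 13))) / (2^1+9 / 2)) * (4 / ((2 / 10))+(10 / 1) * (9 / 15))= -41600 / 271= -153.51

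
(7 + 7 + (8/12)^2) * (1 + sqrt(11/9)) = 130/9 + 130 * sqrt(11)/27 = 30.41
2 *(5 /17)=10 /17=0.59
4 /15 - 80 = -79.73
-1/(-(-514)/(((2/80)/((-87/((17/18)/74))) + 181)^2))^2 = -495505112058405634892987639110161601/121971991019065227678237327360000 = -4062.45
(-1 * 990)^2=980100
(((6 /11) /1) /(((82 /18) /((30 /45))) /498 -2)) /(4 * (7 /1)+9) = -17928 /2415545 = -0.01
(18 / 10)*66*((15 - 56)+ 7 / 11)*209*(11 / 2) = -27560412 / 5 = -5512082.40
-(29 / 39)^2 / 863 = -0.00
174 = 174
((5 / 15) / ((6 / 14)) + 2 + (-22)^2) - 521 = -308 / 9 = -34.22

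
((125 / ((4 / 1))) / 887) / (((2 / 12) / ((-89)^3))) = -264363375 / 1774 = -149021.07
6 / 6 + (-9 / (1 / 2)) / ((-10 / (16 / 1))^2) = -1127 / 25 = -45.08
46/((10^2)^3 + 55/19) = 874/19000055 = 0.00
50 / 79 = 0.63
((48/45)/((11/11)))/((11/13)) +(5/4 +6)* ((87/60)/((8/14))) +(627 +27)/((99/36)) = 2718943/10560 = 257.48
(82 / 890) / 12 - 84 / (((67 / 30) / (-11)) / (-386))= -57137570053 / 357780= -159700.29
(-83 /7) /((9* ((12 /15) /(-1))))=415 /252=1.65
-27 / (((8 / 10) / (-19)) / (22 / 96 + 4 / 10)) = 403.45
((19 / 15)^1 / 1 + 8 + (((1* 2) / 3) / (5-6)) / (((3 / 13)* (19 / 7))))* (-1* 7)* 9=-49091 / 95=-516.75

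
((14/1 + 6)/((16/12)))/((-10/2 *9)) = -1/3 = -0.33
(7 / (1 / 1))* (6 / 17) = 2.47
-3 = -3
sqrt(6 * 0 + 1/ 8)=sqrt(2)/ 4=0.35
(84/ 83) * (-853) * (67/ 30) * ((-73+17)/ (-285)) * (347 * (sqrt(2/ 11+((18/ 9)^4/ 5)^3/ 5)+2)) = -202121598224 * sqrt(3014)/ 32525625 - 31095630496/ 118275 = -604070.04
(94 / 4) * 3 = 141 / 2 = 70.50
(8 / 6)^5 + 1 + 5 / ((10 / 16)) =3211 / 243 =13.21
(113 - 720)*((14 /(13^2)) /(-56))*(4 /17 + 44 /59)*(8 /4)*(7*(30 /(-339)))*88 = -1839647040 /19154291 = -96.04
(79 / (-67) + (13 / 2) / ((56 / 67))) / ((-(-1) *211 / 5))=247545 / 1583344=0.16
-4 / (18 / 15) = -10 / 3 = -3.33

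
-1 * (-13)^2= -169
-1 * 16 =-16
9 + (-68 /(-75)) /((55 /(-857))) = -21151 /4125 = -5.13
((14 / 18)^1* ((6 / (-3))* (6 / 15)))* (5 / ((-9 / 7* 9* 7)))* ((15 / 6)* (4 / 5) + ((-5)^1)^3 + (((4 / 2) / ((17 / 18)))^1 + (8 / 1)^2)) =-27076 / 12393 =-2.18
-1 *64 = -64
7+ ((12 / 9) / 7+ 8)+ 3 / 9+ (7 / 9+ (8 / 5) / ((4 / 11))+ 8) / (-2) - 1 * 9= -41 / 630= -0.07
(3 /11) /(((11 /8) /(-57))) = -1368 /121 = -11.31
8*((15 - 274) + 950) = 5528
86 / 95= 0.91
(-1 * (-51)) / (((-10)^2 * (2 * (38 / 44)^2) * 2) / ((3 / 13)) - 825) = 18513 / 169825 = 0.11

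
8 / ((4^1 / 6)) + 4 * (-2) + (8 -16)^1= -4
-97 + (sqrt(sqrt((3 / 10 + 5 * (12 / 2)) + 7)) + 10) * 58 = 626.34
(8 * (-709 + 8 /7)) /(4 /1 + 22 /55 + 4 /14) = -1208.54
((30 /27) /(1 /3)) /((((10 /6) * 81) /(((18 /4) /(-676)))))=-1 /6084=-0.00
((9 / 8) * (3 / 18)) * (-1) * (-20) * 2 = 15 / 2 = 7.50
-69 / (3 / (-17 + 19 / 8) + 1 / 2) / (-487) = 234 / 487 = 0.48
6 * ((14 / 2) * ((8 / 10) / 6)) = 28 / 5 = 5.60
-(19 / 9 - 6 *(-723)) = -39061 / 9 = -4340.11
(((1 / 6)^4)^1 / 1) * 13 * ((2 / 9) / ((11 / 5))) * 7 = 455 / 64152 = 0.01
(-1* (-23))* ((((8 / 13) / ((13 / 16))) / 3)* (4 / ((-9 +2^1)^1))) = -11776 / 3549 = -3.32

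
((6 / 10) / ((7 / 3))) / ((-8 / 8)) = -9 / 35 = -0.26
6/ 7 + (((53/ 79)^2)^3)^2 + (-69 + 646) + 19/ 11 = 2637173781257181885020856305/ 4550046349438909810370957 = 579.59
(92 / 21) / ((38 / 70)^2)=16100 / 1083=14.87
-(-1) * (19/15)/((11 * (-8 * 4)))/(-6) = 19/31680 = 0.00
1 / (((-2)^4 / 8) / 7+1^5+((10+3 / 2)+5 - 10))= 14 / 109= 0.13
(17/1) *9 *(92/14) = 7038/7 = 1005.43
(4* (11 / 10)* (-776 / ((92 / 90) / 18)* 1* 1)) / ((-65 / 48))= 66375936 / 1495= 44398.62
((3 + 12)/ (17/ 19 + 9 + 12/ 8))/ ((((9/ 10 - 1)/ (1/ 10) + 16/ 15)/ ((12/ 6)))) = 17100/ 433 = 39.49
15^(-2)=1 / 225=0.00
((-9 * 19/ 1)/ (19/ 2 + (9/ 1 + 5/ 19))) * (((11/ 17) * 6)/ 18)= -23826/ 12121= -1.97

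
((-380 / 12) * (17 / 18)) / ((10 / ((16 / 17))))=-76 / 27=-2.81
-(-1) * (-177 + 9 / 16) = -2823 / 16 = -176.44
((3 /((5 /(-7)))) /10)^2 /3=147 /2500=0.06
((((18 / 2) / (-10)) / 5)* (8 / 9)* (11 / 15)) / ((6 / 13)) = -286 / 1125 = -0.25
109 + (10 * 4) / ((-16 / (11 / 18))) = 3869 / 36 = 107.47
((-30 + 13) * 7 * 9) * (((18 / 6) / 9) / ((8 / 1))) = -357 / 8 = -44.62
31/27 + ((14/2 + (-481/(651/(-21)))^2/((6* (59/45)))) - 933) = -2737960253/3061746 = -894.25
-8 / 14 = -4 / 7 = -0.57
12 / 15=4 / 5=0.80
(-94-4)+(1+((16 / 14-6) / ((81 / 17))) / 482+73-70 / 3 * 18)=-444.00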